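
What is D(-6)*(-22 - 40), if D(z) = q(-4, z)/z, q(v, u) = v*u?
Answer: 248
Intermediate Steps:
q(v, u) = u*v
D(z) = -4 (D(z) = (z*(-4))/z = (-4*z)/z = -4)
D(-6)*(-22 - 40) = -4*(-22 - 40) = -4*(-62) = 248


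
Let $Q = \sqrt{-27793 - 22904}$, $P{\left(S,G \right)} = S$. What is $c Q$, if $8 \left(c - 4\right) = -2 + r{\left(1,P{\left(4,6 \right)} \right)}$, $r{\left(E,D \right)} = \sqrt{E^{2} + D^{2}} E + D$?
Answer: $\frac{3 i \sqrt{5633} \left(34 + \sqrt{17}\right)}{8} \approx 1073.0 i$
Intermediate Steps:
$Q = 3 i \sqrt{5633}$ ($Q = \sqrt{-50697} = 3 i \sqrt{5633} \approx 225.16 i$)
$r{\left(E,D \right)} = D + E \sqrt{D^{2} + E^{2}}$ ($r{\left(E,D \right)} = \sqrt{D^{2} + E^{2}} E + D = E \sqrt{D^{2} + E^{2}} + D = D + E \sqrt{D^{2} + E^{2}}$)
$c = \frac{17}{4} + \frac{\sqrt{17}}{8}$ ($c = 4 + \frac{-2 + \left(4 + 1 \sqrt{4^{2} + 1^{2}}\right)}{8} = 4 + \frac{-2 + \left(4 + 1 \sqrt{16 + 1}\right)}{8} = 4 + \frac{-2 + \left(4 + 1 \sqrt{17}\right)}{8} = 4 + \frac{-2 + \left(4 + \sqrt{17}\right)}{8} = 4 + \frac{2 + \sqrt{17}}{8} = 4 + \left(\frac{1}{4} + \frac{\sqrt{17}}{8}\right) = \frac{17}{4} + \frac{\sqrt{17}}{8} \approx 4.7654$)
$c Q = \left(\frac{17}{4} + \frac{\sqrt{17}}{8}\right) 3 i \sqrt{5633} = 3 i \sqrt{5633} \left(\frac{17}{4} + \frac{\sqrt{17}}{8}\right)$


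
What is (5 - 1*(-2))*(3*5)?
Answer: 105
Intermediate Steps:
(5 - 1*(-2))*(3*5) = (5 + 2)*15 = 7*15 = 105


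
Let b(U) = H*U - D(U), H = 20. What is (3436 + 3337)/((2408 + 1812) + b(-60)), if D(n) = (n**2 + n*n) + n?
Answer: -6773/4120 ≈ -1.6439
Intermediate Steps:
D(n) = n + 2*n**2 (D(n) = (n**2 + n**2) + n = 2*n**2 + n = n + 2*n**2)
b(U) = 20*U - U*(1 + 2*U)
(3436 + 3337)/((2408 + 1812) + b(-60)) = (3436 + 3337)/((2408 + 1812) - 60*(19 - 2*(-60))) = 6773/(4220 - 60*(19 + 120)) = 6773/(4220 - 60*139) = 6773/(4220 - 8340) = 6773/(-4120) = 6773*(-1/4120) = -6773/4120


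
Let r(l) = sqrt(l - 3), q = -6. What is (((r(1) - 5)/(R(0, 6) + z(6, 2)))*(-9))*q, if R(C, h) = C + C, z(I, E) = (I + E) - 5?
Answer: -90 + 18*I*sqrt(2) ≈ -90.0 + 25.456*I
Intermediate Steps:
z(I, E) = -5 + E + I (z(I, E) = (E + I) - 5 = -5 + E + I)
r(l) = sqrt(-3 + l)
R(C, h) = 2*C
(((r(1) - 5)/(R(0, 6) + z(6, 2)))*(-9))*q = (((sqrt(-3 + 1) - 5)/(2*0 + (-5 + 2 + 6)))*(-9))*(-6) = (((sqrt(-2) - 5)/(0 + 3))*(-9))*(-6) = (((I*sqrt(2) - 5)/3)*(-9))*(-6) = (((-5 + I*sqrt(2))*(1/3))*(-9))*(-6) = ((-5/3 + I*sqrt(2)/3)*(-9))*(-6) = (15 - 3*I*sqrt(2))*(-6) = -90 + 18*I*sqrt(2)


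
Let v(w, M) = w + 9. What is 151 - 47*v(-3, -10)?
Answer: -131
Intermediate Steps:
v(w, M) = 9 + w
151 - 47*v(-3, -10) = 151 - 47*(9 - 3) = 151 - 47*6 = 151 - 282 = -131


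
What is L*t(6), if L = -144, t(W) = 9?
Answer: -1296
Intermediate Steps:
L*t(6) = -144*9 = -1296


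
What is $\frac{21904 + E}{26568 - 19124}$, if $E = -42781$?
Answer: $- \frac{20877}{7444} \approx -2.8045$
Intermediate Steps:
$\frac{21904 + E}{26568 - 19124} = \frac{21904 - 42781}{26568 - 19124} = - \frac{20877}{7444}$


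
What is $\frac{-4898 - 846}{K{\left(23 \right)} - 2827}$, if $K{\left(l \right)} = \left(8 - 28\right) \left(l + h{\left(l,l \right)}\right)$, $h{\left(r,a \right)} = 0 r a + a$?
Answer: $\frac{5744}{3747} \approx 1.533$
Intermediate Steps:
$h{\left(r,a \right)} = a$ ($h{\left(r,a \right)} = 0 a + a = 0 + a = a$)
$K{\left(l \right)} = - 40 l$ ($K{\left(l \right)} = \left(8 - 28\right) \left(l + l\right) = - 20 \cdot 2 l = - 40 l$)
$\frac{-4898 - 846}{K{\left(23 \right)} - 2827} = \frac{-4898 - 846}{\left(-40\right) 23 - 2827} = - \frac{5744}{-920 - 2827} = - \frac{5744}{-3747} = \left(-5744\right) \left(- \frac{1}{3747}\right) = \frac{5744}{3747}$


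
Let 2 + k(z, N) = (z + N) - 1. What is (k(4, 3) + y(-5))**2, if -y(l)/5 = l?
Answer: 841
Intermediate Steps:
k(z, N) = -3 + N + z (k(z, N) = -2 + ((z + N) - 1) = -2 + ((N + z) - 1) = -2 + (-1 + N + z) = -3 + N + z)
y(l) = -5*l
(k(4, 3) + y(-5))**2 = ((-3 + 3 + 4) - 5*(-5))**2 = (4 + 25)**2 = 29**2 = 841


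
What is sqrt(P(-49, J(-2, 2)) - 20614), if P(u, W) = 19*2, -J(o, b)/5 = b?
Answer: 4*I*sqrt(1286) ≈ 143.44*I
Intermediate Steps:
J(o, b) = -5*b
P(u, W) = 38
sqrt(P(-49, J(-2, 2)) - 20614) = sqrt(38 - 20614) = sqrt(-20576) = 4*I*sqrt(1286)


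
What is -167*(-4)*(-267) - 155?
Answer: -178511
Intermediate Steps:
-167*(-4)*(-267) - 155 = 668*(-267) - 155 = -178356 - 155 = -178511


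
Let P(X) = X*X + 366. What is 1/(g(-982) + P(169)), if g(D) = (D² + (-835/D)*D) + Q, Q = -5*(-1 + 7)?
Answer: 1/992386 ≈ 1.0077e-6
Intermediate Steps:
Q = -30 (Q = -5*6 = -30)
g(D) = -865 + D² (g(D) = (D² + (-835/D)*D) - 30 = (D² - 835) - 30 = (-835 + D²) - 30 = -865 + D²)
P(X) = 366 + X² (P(X) = X² + 366 = 366 + X²)
1/(g(-982) + P(169)) = 1/((-865 + (-982)²) + (366 + 169²)) = 1/((-865 + 964324) + (366 + 28561)) = 1/(963459 + 28927) = 1/992386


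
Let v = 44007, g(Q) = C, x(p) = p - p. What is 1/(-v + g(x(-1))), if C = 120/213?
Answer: -71/3124457 ≈ -2.2724e-5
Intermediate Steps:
x(p) = 0
C = 40/71 (C = 120*(1/213) = 40/71 ≈ 0.56338)
g(Q) = 40/71
1/(-v + g(x(-1))) = 1/(-1*44007 + 40/71) = 1/(-44007 + 40/71) = 1/(-3124457/71) = -71/3124457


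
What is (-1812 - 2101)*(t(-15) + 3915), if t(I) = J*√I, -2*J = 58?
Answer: -15319395 + 113477*I*√15 ≈ -1.5319e+7 + 4.3949e+5*I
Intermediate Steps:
J = -29 (J = -½*58 = -29)
t(I) = -29*√I
(-1812 - 2101)*(t(-15) + 3915) = (-1812 - 2101)*(-29*I*√15 + 3915) = -3913*(-29*I*√15 + 3915) = -3913*(3915 - 29*I*√15) = -15319395 + 113477*I*√15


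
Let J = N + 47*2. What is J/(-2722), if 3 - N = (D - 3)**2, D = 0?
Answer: -44/1361 ≈ -0.032329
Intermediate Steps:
N = -6 (N = 3 - (0 - 3)**2 = 3 - 1*(-3)**2 = 3 - 1*9 = 3 - 9 = -6)
J = 88 (J = -6 + 47*2 = -6 + 94 = 88)
J/(-2722) = 88/(-2722) = 88*(-1/2722) = -44/1361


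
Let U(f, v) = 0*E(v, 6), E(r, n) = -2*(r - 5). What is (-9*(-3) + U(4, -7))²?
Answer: 729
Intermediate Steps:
E(r, n) = 10 - 2*r (E(r, n) = -2*(-5 + r) = 10 - 2*r)
U(f, v) = 0 (U(f, v) = 0*(10 - 2*v) = 0)
(-9*(-3) + U(4, -7))² = (-9*(-3) + 0)² = (27 + 0)² = 27² = 729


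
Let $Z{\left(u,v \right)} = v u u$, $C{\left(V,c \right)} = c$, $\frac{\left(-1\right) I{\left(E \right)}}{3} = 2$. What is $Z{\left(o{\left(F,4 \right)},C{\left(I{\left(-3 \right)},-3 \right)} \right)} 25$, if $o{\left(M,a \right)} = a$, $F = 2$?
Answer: $-1200$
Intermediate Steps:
$I{\left(E \right)} = -6$ ($I{\left(E \right)} = \left(-3\right) 2 = -6$)
$Z{\left(u,v \right)} = v u^{2}$ ($Z{\left(u,v \right)} = u v u = v u^{2}$)
$Z{\left(o{\left(F,4 \right)},C{\left(I{\left(-3 \right)},-3 \right)} \right)} 25 = - 3 \cdot 4^{2} \cdot 25 = \left(-3\right) 16 \cdot 25 = \left(-48\right) 25 = -1200$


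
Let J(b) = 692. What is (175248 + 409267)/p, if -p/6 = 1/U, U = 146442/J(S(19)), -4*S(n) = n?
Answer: -14266257605/692 ≈ -2.0616e+7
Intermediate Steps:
S(n) = -n/4
U = 73221/346 (U = 146442/692 = 146442*(1/692) = 73221/346 ≈ 211.62)
p = -692/24407 (p = -6/73221/346 = -6*346/73221 = -692/24407 ≈ -0.028353)
(175248 + 409267)/p = (175248 + 409267)/(-692/24407) = 584515*(-24407/692) = -14266257605/692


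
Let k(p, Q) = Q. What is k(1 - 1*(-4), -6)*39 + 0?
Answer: -234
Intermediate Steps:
k(1 - 1*(-4), -6)*39 + 0 = -6*39 + 0 = -234 + 0 = -234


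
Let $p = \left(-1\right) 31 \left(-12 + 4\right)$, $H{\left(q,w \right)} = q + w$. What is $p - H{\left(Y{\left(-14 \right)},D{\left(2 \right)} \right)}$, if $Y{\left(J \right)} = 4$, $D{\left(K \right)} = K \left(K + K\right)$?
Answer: $236$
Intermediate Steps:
$D{\left(K \right)} = 2 K^{2}$ ($D{\left(K \right)} = K 2 K = 2 K^{2}$)
$p = 248$ ($p = \left(-31\right) \left(-8\right) = 248$)
$p - H{\left(Y{\left(-14 \right)},D{\left(2 \right)} \right)} = 248 - \left(4 + 2 \cdot 2^{2}\right) = 248 - \left(4 + 2 \cdot 4\right) = 248 - \left(4 + 8\right) = 248 - 12 = 236$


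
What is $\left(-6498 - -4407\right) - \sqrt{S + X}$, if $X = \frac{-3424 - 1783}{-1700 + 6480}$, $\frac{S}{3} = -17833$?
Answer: $-2091 - \frac{i \sqrt{305597860265}}{2390} \approx -2091.0 - 231.3 i$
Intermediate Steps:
$S = -53499$ ($S = 3 \left(-17833\right) = -53499$)
$X = - \frac{5207}{4780}$ ($X = \frac{-3424 + \left(-2437 + 654\right)}{4780} = \left(-3424 - 1783\right) \frac{1}{4780} = \left(-5207\right) \frac{1}{4780} = - \frac{5207}{4780} \approx -1.0893$)
$\left(-6498 - -4407\right) - \sqrt{S + X} = \left(-6498 - -4407\right) - \sqrt{-53499 - \frac{5207}{4780}} = \left(-6498 + 4407\right) - \sqrt{- \frac{255730427}{4780}} = -2091 - \frac{i \sqrt{305597860265}}{2390}$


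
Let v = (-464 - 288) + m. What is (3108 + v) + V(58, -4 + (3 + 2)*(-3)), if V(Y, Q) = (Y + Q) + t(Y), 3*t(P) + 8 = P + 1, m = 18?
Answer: 2430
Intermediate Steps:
t(P) = -7/3 + P/3 (t(P) = -8/3 + (P + 1)/3 = -8/3 + (1 + P)/3 = -8/3 + (⅓ + P/3) = -7/3 + P/3)
v = -734 (v = (-464 - 288) + 18 = -752 + 18 = -734)
V(Y, Q) = -7/3 + Q + 4*Y/3 (V(Y, Q) = (Y + Q) + (-7/3 + Y/3) = (Q + Y) + (-7/3 + Y/3) = -7/3 + Q + 4*Y/3)
(3108 + v) + V(58, -4 + (3 + 2)*(-3)) = (3108 - 734) + (-7/3 + (-4 + (3 + 2)*(-3)) + (4/3)*58) = 2374 + (-7/3 + (-4 + 5*(-3)) + 232/3) = 2374 + (-7/3 + (-4 - 15) + 232/3) = 2374 + (-7/3 - 19 + 232/3) = 2374 + 56 = 2430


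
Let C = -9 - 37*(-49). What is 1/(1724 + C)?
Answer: 1/3528 ≈ 0.00028345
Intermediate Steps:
C = 1804 (C = -9 + 1813 = 1804)
1/(1724 + C) = 1/(1724 + 1804) = 1/3528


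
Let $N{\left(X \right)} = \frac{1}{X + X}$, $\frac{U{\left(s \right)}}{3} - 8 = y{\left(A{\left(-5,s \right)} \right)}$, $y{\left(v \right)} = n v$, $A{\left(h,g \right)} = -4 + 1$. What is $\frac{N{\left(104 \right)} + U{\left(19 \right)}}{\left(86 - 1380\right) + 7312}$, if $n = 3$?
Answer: $- \frac{623}{1251744} \approx -0.00049771$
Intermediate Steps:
$A{\left(h,g \right)} = -3$
$y{\left(v \right)} = 3 v$
$U{\left(s \right)} = -3$ ($U{\left(s \right)} = 24 + 3 \cdot 3 \left(-3\right) = 24 + 3 \left(-9\right) = 24 - 27 = -3$)
$N{\left(X \right)} = \frac{1}{2 X}$
$\frac{N{\left(104 \right)} + U{\left(19 \right)}}{\left(86 - 1380\right) + 7312} = \frac{\frac{1}{2 \cdot 104} - 3}{\left(86 - 1380\right) + 7312} = \frac{\frac{1}{2} \cdot \frac{1}{104} - 3}{\left(86 - 1380\right) + 7312} = \frac{\frac{1}{208} - 3}{-1294 + 7312} = - \frac{623}{208 \cdot 6018} = \left(- \frac{623}{208}\right) \frac{1}{6018} = - \frac{623}{1251744}$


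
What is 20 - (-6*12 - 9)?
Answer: 101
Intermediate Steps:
20 - (-6*12 - 9) = 20 - (-72 - 9) = 20 - 1*(-81) = 20 + 81 = 101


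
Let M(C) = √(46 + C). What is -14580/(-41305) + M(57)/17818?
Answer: 2916/8261 + √103/17818 ≈ 0.35355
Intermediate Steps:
-14580/(-41305) + M(57)/17818 = -14580/(-41305) + √(46 + 57)/17818 = -14580*(-1/41305) + √103*(1/17818) = 2916/8261 + √103/17818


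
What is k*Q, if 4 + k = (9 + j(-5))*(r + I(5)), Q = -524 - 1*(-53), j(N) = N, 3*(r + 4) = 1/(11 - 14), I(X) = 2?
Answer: 17584/3 ≈ 5861.3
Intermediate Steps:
r = -37/9 (r = -4 + 1/(3*(11 - 14)) = -4 + (⅓)/(-3) = -4 + (⅓)*(-⅓) = -4 - ⅑ = -37/9 ≈ -4.1111)
Q = -471 (Q = -524 + 53 = -471)
k = -112/9 (k = -4 + (9 - 5)*(-37/9 + 2) = -4 + 4*(-19/9) = -4 - 76/9 = -112/9 ≈ -12.444)
k*Q = -112/9*(-471) = 17584/3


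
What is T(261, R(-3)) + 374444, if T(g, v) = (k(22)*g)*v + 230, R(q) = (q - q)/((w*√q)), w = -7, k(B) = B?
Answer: 374674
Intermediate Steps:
R(q) = 0 (R(q) = (q - q)/((-7*√q)) = 0*(-1/(7*√q)) = 0)
T(g, v) = 230 + 22*g*v (T(g, v) = (22*g)*v + 230 = 22*g*v + 230 = 230 + 22*g*v)
T(261, R(-3)) + 374444 = (230 + 22*261*0) + 374444 = (230 + 0) + 374444 = 230 + 374444 = 374674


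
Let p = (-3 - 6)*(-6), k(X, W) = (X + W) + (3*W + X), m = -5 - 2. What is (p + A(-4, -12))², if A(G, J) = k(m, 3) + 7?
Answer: 3481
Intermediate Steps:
m = -7
k(X, W) = 2*X + 4*W (k(X, W) = (W + X) + (X + 3*W) = 2*X + 4*W)
p = 54 (p = -9*(-6) = 54)
A(G, J) = 5 (A(G, J) = (2*(-7) + 4*3) + 7 = (-14 + 12) + 7 = -2 + 7 = 5)
(p + A(-4, -12))² = (54 + 5)² = 59² = 3481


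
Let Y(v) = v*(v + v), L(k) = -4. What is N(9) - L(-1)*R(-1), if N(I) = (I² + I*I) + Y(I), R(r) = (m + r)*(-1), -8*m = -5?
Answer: 651/2 ≈ 325.50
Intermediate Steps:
m = 5/8 (m = -⅛*(-5) = 5/8 ≈ 0.62500)
Y(v) = 2*v² (Y(v) = v*(2*v) = 2*v²)
R(r) = -5/8 - r (R(r) = (5/8 + r)*(-1) = -5/8 - r)
N(I) = 4*I² (N(I) = (I² + I*I) + 2*I² = (I² + I²) + 2*I² = 2*I² + 2*I² = 4*I²)
N(9) - L(-1)*R(-1) = 4*9² - (-4)*(-5/8 - 1*(-1)) = 4*81 - (-4)*(-5/8 + 1) = 324 - (-4)*3/8 = 324 - 1*(-3/2) = 324 + 3/2 = 651/2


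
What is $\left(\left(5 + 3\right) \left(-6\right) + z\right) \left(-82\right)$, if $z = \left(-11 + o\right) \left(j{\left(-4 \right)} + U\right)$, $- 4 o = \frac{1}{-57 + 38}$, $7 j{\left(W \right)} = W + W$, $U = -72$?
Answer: $- \frac{8240672}{133} \approx -61960.0$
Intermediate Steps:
$j{\left(W \right)} = \frac{2 W}{7}$ ($j{\left(W \right)} = \frac{W + W}{7} = \frac{2 W}{7}$)
$o = \frac{1}{76}$ ($o = - \frac{1}{4 \left(-57 + 38\right)} = - \frac{1}{4 \left(-19\right)} = \left(- \frac{1}{4}\right) \left(- \frac{1}{19}\right) = \frac{1}{76} \approx 0.013158$)
$z = \frac{106880}{133}$ ($z = \left(-11 + \frac{1}{76}\right) \left(\frac{2}{7} \left(-4\right) - 72\right) = - \frac{835 \left(- \frac{8}{7} - 72\right)}{76} = \left(- \frac{835}{76}\right) \left(- \frac{512}{7}\right) = \frac{106880}{133} \approx 803.61$)
$\left(\left(5 + 3\right) \left(-6\right) + z\right) \left(-82\right) = \left(\left(5 + 3\right) \left(-6\right) + \frac{106880}{133}\right) \left(-82\right) = \left(8 \left(-6\right) + \frac{106880}{133}\right) \left(-82\right) = \left(-48 + \frac{106880}{133}\right) \left(-82\right) = \frac{100496}{133} \left(-82\right) = - \frac{8240672}{133}$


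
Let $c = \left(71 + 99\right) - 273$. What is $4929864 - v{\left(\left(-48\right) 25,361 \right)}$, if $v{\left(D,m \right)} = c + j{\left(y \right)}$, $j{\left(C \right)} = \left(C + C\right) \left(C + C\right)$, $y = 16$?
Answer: $4928943$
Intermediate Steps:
$c = -103$ ($c = 170 - 273 = -103$)
$j{\left(C \right)} = 4 C^{2}$ ($j{\left(C \right)} = 2 C 2 C = 4 C^{2}$)
$v{\left(D,m \right)} = 921$ ($v{\left(D,m \right)} = -103 + 4 \cdot 16^{2} = -103 + 4 \cdot 256 = -103 + 1024 = 921$)
$4929864 - v{\left(\left(-48\right) 25,361 \right)} = 4929864 - 921 = 4928943$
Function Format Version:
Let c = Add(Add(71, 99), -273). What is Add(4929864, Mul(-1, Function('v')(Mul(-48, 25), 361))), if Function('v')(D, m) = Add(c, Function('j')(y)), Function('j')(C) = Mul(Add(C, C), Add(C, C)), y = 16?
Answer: 4928943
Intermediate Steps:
c = -103 (c = Add(170, -273) = -103)
Function('j')(C) = Mul(4, Pow(C, 2)) (Function('j')(C) = Mul(Mul(2, C), Mul(2, C)) = Mul(4, Pow(C, 2)))
Function('v')(D, m) = 921 (Function('v')(D, m) = Add(-103, Mul(4, Pow(16, 2))) = Add(-103, Mul(4, 256)) = Add(-103, 1024) = 921)
Add(4929864, Mul(-1, Function('v')(Mul(-48, 25), 361))) = Add(4929864, Mul(-1, 921)) = Add(4929864, -921) = 4928943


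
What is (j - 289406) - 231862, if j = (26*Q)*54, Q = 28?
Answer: -481956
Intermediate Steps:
j = 39312 (j = (26*28)*54 = 728*54 = 39312)
(j - 289406) - 231862 = (39312 - 289406) - 231862 = -250094 - 231862 = -481956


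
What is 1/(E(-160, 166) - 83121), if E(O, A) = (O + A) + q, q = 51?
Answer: -1/83064 ≈ -1.2039e-5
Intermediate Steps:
E(O, A) = 51 + A + O (E(O, A) = (O + A) + 51 = (A + O) + 51 = 51 + A + O)
1/(E(-160, 166) - 83121) = 1/((51 + 166 - 160) - 83121) = 1/(57 - 83121) = 1/(-83064) = -1/83064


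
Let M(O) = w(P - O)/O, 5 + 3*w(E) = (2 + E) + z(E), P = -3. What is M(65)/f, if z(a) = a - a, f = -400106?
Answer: 71/78020670 ≈ 9.1001e-7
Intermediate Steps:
z(a) = 0
w(E) = -1 + E/3 (w(E) = -5/3 + ((2 + E) + 0)/3 = -5/3 + (2 + E)/3 = -5/3 + (⅔ + E/3) = -1 + E/3)
M(O) = (-2 - O/3)/O (M(O) = (-1 + (-3 - O)/3)/O = (-1 + (-1 - O/3))/O = (-2 - O/3)/O)
M(65)/f = ((⅓)*(-6 - 1*65)/65)/(-400106) = ((⅓)*(1/65)*(-6 - 65))*(-1/400106) = ((⅓)*(1/65)*(-71))*(-1/400106) = -71/195*(-1/400106) = 71/78020670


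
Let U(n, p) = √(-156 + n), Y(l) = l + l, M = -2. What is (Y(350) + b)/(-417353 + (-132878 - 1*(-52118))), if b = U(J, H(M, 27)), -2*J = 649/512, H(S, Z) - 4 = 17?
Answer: -100/71159 - I*√160393/15939616 ≈ -0.0014053 - 2.5126e-5*I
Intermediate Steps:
H(S, Z) = 21 (H(S, Z) = 4 + 17 = 21)
J = -649/1024 (J = -649/(2*512) = -½*649/512 = -649/1024 ≈ -0.63379)
Y(l) = 2*l
b = I*√160393/32 (b = √(-156 - 649/1024) = √(-160393/1024) = I*√160393/32 ≈ 12.515*I)
(Y(350) + b)/(-417353 + (-132878 - 1*(-52118))) = (2*350 + I*√160393/32)/(-417353 + (-132878 - 1*(-52118))) = (700 + I*√160393/32)/(-417353 + (-132878 + 52118)) = (700 + I*√160393/32)/(-417353 - 80760) = (700 + I*√160393/32)/(-498113) = (700 + I*√160393/32)*(-1/498113) = -100/71159 - I*√160393/15939616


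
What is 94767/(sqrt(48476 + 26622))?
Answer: 94767*sqrt(75098)/75098 ≈ 345.81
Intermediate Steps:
94767/(sqrt(48476 + 26622)) = 94767/(sqrt(75098)) = 94767*(sqrt(75098)/75098) = 94767*sqrt(75098)/75098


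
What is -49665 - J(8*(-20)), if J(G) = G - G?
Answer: -49665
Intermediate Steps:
J(G) = 0
-49665 - J(8*(-20)) = -49665 - 1*0 = -49665 + 0 = -49665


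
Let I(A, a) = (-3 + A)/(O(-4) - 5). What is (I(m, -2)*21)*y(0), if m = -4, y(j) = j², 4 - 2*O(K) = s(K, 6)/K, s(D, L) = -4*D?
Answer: 0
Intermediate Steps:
O(K) = 4 (O(K) = 2 - (-4*K)/(2*K) = 2 - ½*(-4) = 2 + 2 = 4)
I(A, a) = 3 - A (I(A, a) = (-3 + A)/(4 - 5) = (-3 + A)/(-1) = (-3 + A)*(-1) = 3 - A)
(I(m, -2)*21)*y(0) = ((3 - 1*(-4))*21)*0² = ((3 + 4)*21)*0 = (7*21)*0 = 147*0 = 0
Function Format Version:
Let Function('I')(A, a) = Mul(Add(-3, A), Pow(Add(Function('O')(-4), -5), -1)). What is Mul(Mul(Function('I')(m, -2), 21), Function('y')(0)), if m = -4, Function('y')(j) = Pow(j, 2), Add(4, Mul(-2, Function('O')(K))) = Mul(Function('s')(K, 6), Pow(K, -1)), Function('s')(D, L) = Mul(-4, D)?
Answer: 0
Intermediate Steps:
Function('O')(K) = 4 (Function('O')(K) = Add(2, Mul(Rational(-1, 2), Mul(Mul(-4, K), Pow(K, -1)))) = Add(2, Mul(Rational(-1, 2), -4)) = Add(2, 2) = 4)
Function('I')(A, a) = Add(3, Mul(-1, A)) (Function('I')(A, a) = Mul(Add(-3, A), Pow(Add(4, -5), -1)) = Mul(Add(-3, A), Pow(-1, -1)) = Mul(Add(-3, A), -1) = Add(3, Mul(-1, A)))
Mul(Mul(Function('I')(m, -2), 21), Function('y')(0)) = Mul(Mul(Add(3, Mul(-1, -4)), 21), Pow(0, 2)) = Mul(Mul(Add(3, 4), 21), 0) = Mul(Mul(7, 21), 0) = Mul(147, 0) = 0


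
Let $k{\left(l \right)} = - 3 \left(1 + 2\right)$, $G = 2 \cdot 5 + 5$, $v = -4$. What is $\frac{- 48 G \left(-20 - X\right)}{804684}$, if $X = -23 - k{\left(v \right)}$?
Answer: $\frac{360}{67057} \approx 0.0053686$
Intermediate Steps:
$G = 15$ ($G = 10 + 5 = 15$)
$k{\left(l \right)} = -9$ ($k{\left(l \right)} = \left(-3\right) 3 = -9$)
$X = -14$ ($X = -23 - -9 = -23 + 9 = -14$)
$\frac{- 48 G \left(-20 - X\right)}{804684} = \frac{\left(-48\right) 15 \left(-20 - -14\right)}{804684} = - 720 \left(-20 + 14\right) \frac{1}{804684} = \left(-720\right) \left(-6\right) \frac{1}{804684} = 4320 \cdot \frac{1}{804684} = \frac{360}{67057}$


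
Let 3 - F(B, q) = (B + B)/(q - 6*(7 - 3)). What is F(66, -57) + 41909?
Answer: 1131668/27 ≈ 41914.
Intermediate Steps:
F(B, q) = 3 - 2*B/(-24 + q) (F(B, q) = 3 - (B + B)/(q - 6*(7 - 3)) = 3 - 2*B/(q - 6*4) = 3 - 2*B/(q - 24) = 3 - 2*B/(-24 + q))
F(66, -57) + 41909 = (-72 - 2*66 + 3*(-57))/(-24 - 57) + 41909 = (-72 - 132 - 171)/(-81) + 41909 = -1/81*(-375) + 41909 = 125/27 + 41909 = 1131668/27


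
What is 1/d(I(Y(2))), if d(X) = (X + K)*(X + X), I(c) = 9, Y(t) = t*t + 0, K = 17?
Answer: 1/468 ≈ 0.0021368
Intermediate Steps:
Y(t) = t**2 (Y(t) = t**2 + 0 = t**2)
d(X) = 2*X*(17 + X) (d(X) = (X + 17)*(X + X) = (17 + X)*(2*X) = 2*X*(17 + X))
1/d(I(Y(2))) = 1/(2*9*(17 + 9)) = 1/(2*9*26) = 1/468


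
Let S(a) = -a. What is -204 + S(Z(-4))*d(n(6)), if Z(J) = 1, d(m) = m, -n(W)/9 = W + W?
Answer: -96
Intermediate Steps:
n(W) = -18*W (n(W) = -9*(W + W) = -18*W)
-204 + S(Z(-4))*d(n(6)) = -204 + (-1*1)*(-18*6) = -204 - 1*(-108) = -204 + 108 = -96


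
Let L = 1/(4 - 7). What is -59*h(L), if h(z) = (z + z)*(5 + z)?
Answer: 1652/9 ≈ 183.56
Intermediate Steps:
L = -⅓ (L = 1/(-3) = -⅓ ≈ -0.33333)
h(z) = 2*z*(5 + z) (h(z) = (2*z)*(5 + z) = 2*z*(5 + z))
-59*h(L) = -118*(-1)*(5 - ⅓)/3 = -118*(-1)*14/(3*3) = -59*(-28/9) = 1652/9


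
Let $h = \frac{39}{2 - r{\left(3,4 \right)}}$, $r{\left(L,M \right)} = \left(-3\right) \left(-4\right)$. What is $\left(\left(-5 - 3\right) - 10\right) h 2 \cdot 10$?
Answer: $1404$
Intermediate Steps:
$r{\left(L,M \right)} = 12$
$h = - \frac{39}{10}$ ($h = \frac{39}{2 - 12} = \frac{39}{-10} = 39 \left(- \frac{1}{10}\right) = - \frac{39}{10} \approx -3.9$)
$\left(\left(-5 - 3\right) - 10\right) h 2 \cdot 10 = \left(\left(-5 - 3\right) - 10\right) \left(- \frac{39}{10}\right) 2 \cdot 10 = \left(-8 - 10\right) \left(- \frac{39}{10}\right) 20 = \left(-18\right) \left(- \frac{39}{10}\right) 20 = \frac{351}{5} \cdot 20 = 1404$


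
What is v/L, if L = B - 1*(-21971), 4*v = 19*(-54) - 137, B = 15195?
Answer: -1163/148664 ≈ -0.0078230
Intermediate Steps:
v = -1163/4 (v = (19*(-54) - 137)/4 = (-1026 - 137)/4 = (¼)*(-1163) = -1163/4 ≈ -290.75)
L = 37166 (L = 15195 - 1*(-21971) = 15195 + 21971 = 37166)
v/L = -1163/4/37166 = -1163/4*1/37166 = -1163/148664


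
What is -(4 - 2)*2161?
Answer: -4322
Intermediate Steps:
-(4 - 2)*2161 = -1*2*2161 = -2*2161 = -4322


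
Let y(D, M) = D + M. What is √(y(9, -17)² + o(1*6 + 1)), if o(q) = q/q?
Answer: √65 ≈ 8.0623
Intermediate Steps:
o(q) = 1
√(y(9, -17)² + o(1*6 + 1)) = √((9 - 17)² + 1) = √((-8)² + 1) = √(64 + 1) = √65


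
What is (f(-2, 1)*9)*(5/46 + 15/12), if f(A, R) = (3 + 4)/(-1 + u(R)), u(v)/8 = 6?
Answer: 7875/4324 ≈ 1.8212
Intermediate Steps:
u(v) = 48 (u(v) = 8*6 = 48)
f(A, R) = 7/47 (f(A, R) = (3 + 4)/(-1 + 48) = 7/47)
(f(-2, 1)*9)*(5/46 + 15/12) = ((7/47)*9)*(5/46 + 15/12) = 63*(5*(1/46) + 15*(1/12))/47 = 63*(5/46 + 5/4)/47 = (63/47)*(125/92) = 7875/4324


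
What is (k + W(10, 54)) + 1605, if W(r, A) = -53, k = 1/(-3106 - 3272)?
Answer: 9898655/6378 ≈ 1552.0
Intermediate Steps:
k = -1/6378 (k = 1/(-6378) = -1/6378 ≈ -0.00015679)
(k + W(10, 54)) + 1605 = (-1/6378 - 53) + 1605 = -338035/6378 + 1605 = 9898655/6378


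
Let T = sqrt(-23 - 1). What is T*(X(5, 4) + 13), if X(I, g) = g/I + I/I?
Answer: 148*I*sqrt(6)/5 ≈ 72.505*I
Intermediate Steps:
T = 2*I*sqrt(6) (T = sqrt(-24) = 2*I*sqrt(6) ≈ 4.899*I)
X(I, g) = 1 + g/I (X(I, g) = g/I + 1 = 1 + g/I)
T*(X(5, 4) + 13) = (2*I*sqrt(6))*((5 + 4)/5 + 13) = (2*I*sqrt(6))*((1/5)*9 + 13) = (2*I*sqrt(6))*(9/5 + 13) = (2*I*sqrt(6))*(74/5) = 148*I*sqrt(6)/5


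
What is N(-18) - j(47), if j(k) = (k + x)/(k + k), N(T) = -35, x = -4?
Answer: -3333/94 ≈ -35.457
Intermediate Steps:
j(k) = (-4 + k)/(2*k) (j(k) = (k - 4)/(k + k) = (-4 + k)/((2*k)) = (-4 + k)*(1/(2*k)) = (-4 + k)/(2*k))
N(-18) - j(47) = -35 - (-4 + 47)/(2*47) = -35 - 43/(2*47) = -35 - 1*43/94 = -35 - 43/94 = -3333/94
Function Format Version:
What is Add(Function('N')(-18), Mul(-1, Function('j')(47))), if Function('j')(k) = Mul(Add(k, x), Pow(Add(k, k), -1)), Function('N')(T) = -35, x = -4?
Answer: Rational(-3333, 94) ≈ -35.457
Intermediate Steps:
Function('j')(k) = Mul(Rational(1, 2), Pow(k, -1), Add(-4, k)) (Function('j')(k) = Mul(Add(k, -4), Pow(Add(k, k), -1)) = Mul(Add(-4, k), Pow(Mul(2, k), -1)) = Mul(Add(-4, k), Mul(Rational(1, 2), Pow(k, -1))) = Mul(Rational(1, 2), Pow(k, -1), Add(-4, k)))
Add(Function('N')(-18), Mul(-1, Function('j')(47))) = Add(-35, Mul(-1, Mul(Rational(1, 2), Pow(47, -1), Add(-4, 47)))) = Add(-35, Mul(-1, Mul(Rational(1, 2), Rational(1, 47), 43))) = Add(-35, Mul(-1, Rational(43, 94))) = Add(-35, Rational(-43, 94)) = Rational(-3333, 94)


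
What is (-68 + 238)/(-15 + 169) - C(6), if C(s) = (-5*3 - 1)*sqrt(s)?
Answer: 85/77 + 16*sqrt(6) ≈ 40.296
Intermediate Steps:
C(s) = -16*sqrt(s) (C(s) = (-15 - 1)*sqrt(s) = -16*sqrt(s))
(-68 + 238)/(-15 + 169) - C(6) = (-68 + 238)/(-15 + 169) - (-16)*sqrt(6) = 170/154 + 16*sqrt(6) = 170*(1/154) + 16*sqrt(6) = 85/77 + 16*sqrt(6)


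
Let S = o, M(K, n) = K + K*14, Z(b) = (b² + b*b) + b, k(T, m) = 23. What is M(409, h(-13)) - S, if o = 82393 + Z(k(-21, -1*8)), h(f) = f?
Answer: -77339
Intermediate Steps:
Z(b) = b + 2*b² (Z(b) = (b² + b²) + b = 2*b² + b = b + 2*b²)
o = 83474 (o = 82393 + 23*(1 + 2*23) = 82393 + 23*(1 + 46) = 82393 + 23*47 = 82393 + 1081 = 83474)
M(K, n) = 15*K (M(K, n) = K + 14*K = 15*K)
S = 83474
M(409, h(-13)) - S = 15*409 - 1*83474 = 6135 - 83474 = -77339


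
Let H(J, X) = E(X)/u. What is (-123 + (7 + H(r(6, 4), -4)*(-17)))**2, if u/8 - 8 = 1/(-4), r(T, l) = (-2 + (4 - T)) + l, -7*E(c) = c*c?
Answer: 626801296/47089 ≈ 13311.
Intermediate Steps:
E(c) = -c**2/7 (E(c) = -c*c/7 = -c**2/7)
r(T, l) = 2 + l - T (r(T, l) = (2 - T) + l = 2 + l - T)
u = 62 (u = 64 + 8/(-4) = 64 + 8*(-1/4) = 64 - 2 = 62)
H(J, X) = -X**2/434 (H(J, X) = -X**2/7/62 = -X**2/7*(1/62) = -X**2/434)
(-123 + (7 + H(r(6, 4), -4)*(-17)))**2 = (-123 + (7 - 1/434*(-4)**2*(-17)))**2 = (-123 + (7 - 1/434*16*(-17)))**2 = (-123 + (7 - 8/217*(-17)))**2 = (-123 + (7 + 136/217))**2 = (-123 + 1655/217)**2 = (-25036/217)**2 = 626801296/47089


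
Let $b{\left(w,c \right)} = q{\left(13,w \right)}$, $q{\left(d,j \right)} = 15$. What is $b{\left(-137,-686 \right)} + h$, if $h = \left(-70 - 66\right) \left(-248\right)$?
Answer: $33743$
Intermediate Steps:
$b{\left(w,c \right)} = 15$
$h = 33728$ ($h = \left(-136\right) \left(-248\right) = 33728$)
$b{\left(-137,-686 \right)} + h = 15 + 33728 = 33743$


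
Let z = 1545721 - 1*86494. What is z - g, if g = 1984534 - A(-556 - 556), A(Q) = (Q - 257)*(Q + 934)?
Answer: -281625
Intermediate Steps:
A(Q) = (-257 + Q)*(934 + Q)
g = 1740852 (g = 1984534 - (-240038 + (-556 - 556)**2 + 677*(-556 - 556)) = 1984534 - (-240038 + (-1112)**2 + 677*(-1112)) = 1984534 - (-240038 + 1236544 - 752824) = 1984534 - 1*243682 = 1984534 - 243682 = 1740852)
z = 1459227 (z = 1545721 - 86494 = 1459227)
z - g = 1459227 - 1*1740852 = 1459227 - 1740852 = -281625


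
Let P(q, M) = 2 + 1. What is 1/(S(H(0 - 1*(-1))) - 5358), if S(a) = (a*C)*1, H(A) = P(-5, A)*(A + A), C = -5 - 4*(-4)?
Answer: -1/5292 ≈ -0.00018896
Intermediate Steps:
C = 11 (C = -5 + 16 = 11)
P(q, M) = 3
H(A) = 6*A (H(A) = 3*(A + A) = 3*(2*A) = 6*A)
S(a) = 11*a (S(a) = (a*11)*1 = (11*a)*1 = 11*a)
1/(S(H(0 - 1*(-1))) - 5358) = 1/(11*(6*(0 - 1*(-1))) - 5358) = 1/(11*(6*(0 + 1)) - 5358) = 1/(11*(6*1) - 5358) = 1/(11*6 - 5358) = 1/(66 - 5358) = 1/(-5292) = -1/5292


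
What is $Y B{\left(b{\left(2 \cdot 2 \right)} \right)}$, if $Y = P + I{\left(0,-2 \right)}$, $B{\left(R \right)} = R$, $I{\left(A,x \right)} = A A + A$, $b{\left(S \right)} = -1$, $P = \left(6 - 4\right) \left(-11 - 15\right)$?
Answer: $52$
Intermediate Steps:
$P = -52$ ($P = 2 \left(-26\right) = -52$)
$I{\left(A,x \right)} = A + A^{2}$ ($I{\left(A,x \right)} = A^{2} + A = A + A^{2}$)
$Y = -52$ ($Y = -52 + 0 \left(1 + 0\right) = -52 + 0 \cdot 1 = -52 + 0 = -52$)
$Y B{\left(b{\left(2 \cdot 2 \right)} \right)} = \left(-52\right) \left(-1\right) = 52$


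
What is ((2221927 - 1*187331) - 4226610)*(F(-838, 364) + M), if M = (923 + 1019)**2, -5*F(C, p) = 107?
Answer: -41334178889982/5 ≈ -8.2668e+12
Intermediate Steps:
F(C, p) = -107/5 (F(C, p) = -1/5*107 = -107/5)
M = 3771364 (M = 1942**2 = 3771364)
((2221927 - 1*187331) - 4226610)*(F(-838, 364) + M) = ((2221927 - 1*187331) - 4226610)*(-107/5 + 3771364) = ((2221927 - 187331) - 4226610)*(18856713/5) = (2034596 - 4226610)*(18856713/5) = -2192014*18856713/5 = -41334178889982/5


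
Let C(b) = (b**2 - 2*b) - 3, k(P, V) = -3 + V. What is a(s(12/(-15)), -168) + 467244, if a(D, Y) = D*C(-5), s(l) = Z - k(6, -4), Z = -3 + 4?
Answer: 467500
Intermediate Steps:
C(b) = -3 + b**2 - 2*b
Z = 1
s(l) = 8 (s(l) = 1 - (-3 - 4) = 1 - 1*(-7) = 1 + 7 = 8)
a(D, Y) = 32*D (a(D, Y) = D*(-3 + (-5)**2 - 2*(-5)) = D*(-3 + 25 + 10) = D*32 = 32*D)
a(s(12/(-15)), -168) + 467244 = 32*8 + 467244 = 256 + 467244 = 467500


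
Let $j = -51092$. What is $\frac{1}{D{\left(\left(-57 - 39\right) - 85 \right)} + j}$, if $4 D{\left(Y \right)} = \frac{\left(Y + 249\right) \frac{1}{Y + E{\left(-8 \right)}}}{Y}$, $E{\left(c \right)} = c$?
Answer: $- \frac{34209}{1747806211} \approx -1.9573 \cdot 10^{-5}$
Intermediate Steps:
$D{\left(Y \right)} = \frac{249 + Y}{4 Y \left(-8 + Y\right)}$ ($D{\left(Y \right)} = \frac{\frac{Y + 249}{Y - 8} \frac{1}{Y}}{4} = \frac{\frac{249 + Y}{-8 + Y} \frac{1}{Y}}{4} = \frac{\frac{1}{Y} \frac{1}{-8 + Y} \left(249 + Y\right)}{4} = \frac{249 + Y}{4 Y \left(-8 + Y\right)}$)
$\frac{1}{D{\left(\left(-57 - 39\right) - 85 \right)} + j} = \frac{1}{\frac{249 - 181}{4 \left(\left(-57 - 39\right) - 85\right) \left(-8 - 181\right)} - 51092} = \frac{1}{\frac{249 - 181}{4 \left(-96 - 85\right) \left(-8 - 181\right)} - 51092} = \frac{1}{\frac{249 - 181}{4 \left(-181\right) \left(-8 - 181\right)} - 51092} = \frac{1}{\frac{1}{4} \left(- \frac{1}{181}\right) \frac{1}{-189} \cdot 68 - 51092} = \frac{1}{\frac{1}{4} \left(- \frac{1}{181}\right) \left(- \frac{1}{189}\right) 68 - 51092} = \frac{1}{\frac{17}{34209} - 51092} = \frac{1}{- \frac{1747806211}{34209}} = - \frac{34209}{1747806211}$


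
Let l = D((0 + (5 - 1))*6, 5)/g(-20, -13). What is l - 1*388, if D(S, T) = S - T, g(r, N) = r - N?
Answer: -2735/7 ≈ -390.71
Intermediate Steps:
l = -19/7 (l = ((0 + (5 - 1))*6 - 1*5)/(-20 - 1*(-13)) = ((0 + 4)*6 - 5)/(-20 + 13) = (4*6 - 5)/(-7) = (24 - 5)*(-⅐) = 19*(-⅐) = -19/7 ≈ -2.7143)
l - 1*388 = -19/7 - 1*388 = -19/7 - 388 = -2735/7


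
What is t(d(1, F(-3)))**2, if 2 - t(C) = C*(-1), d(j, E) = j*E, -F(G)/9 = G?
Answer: 841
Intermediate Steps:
F(G) = -9*G
d(j, E) = E*j
t(C) = 2 + C (t(C) = 2 - C*(-1) = 2 - (-1)*C = 2 + C)
t(d(1, F(-3)))**2 = (2 - 9*(-3)*1)**2 = (2 + 27*1)**2 = (2 + 27)**2 = 29**2 = 841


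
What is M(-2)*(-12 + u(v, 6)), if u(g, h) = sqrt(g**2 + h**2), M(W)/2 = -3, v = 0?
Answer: 36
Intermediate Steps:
M(W) = -6 (M(W) = 2*(-3) = -6)
M(-2)*(-12 + u(v, 6)) = -6*(-12 + sqrt(0**2 + 6**2)) = -6*(-12 + sqrt(0 + 36)) = -6*(-12 + sqrt(36)) = -6*(-12 + 6) = -6*(-6) = 36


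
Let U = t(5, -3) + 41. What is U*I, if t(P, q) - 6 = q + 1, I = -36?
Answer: -1620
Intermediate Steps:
t(P, q) = 7 + q (t(P, q) = 6 + (q + 1) = 6 + (1 + q) = 7 + q)
U = 45 (U = (7 - 3) + 41 = 4 + 41 = 45)
U*I = 45*(-36) = -1620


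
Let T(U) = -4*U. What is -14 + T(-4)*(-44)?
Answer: -718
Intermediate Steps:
-14 + T(-4)*(-44) = -14 - 4*(-4)*(-44) = -14 + 16*(-44) = -14 - 704 = -718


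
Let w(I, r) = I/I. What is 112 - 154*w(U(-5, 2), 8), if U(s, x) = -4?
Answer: -42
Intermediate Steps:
w(I, r) = 1
112 - 154*w(U(-5, 2), 8) = 112 - 154*1 = 112 - 154 = -42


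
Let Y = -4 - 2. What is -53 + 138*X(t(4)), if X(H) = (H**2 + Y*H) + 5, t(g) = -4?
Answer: 6157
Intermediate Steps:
Y = -6
X(H) = 5 + H**2 - 6*H (X(H) = (H**2 - 6*H) + 5 = 5 + H**2 - 6*H)
-53 + 138*X(t(4)) = -53 + 138*(5 + (-4)**2 - 6*(-4)) = -53 + 138*(5 + 16 + 24) = -53 + 138*45 = -53 + 6210 = 6157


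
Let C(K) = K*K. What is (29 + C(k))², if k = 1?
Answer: 900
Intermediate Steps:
C(K) = K²
(29 + C(k))² = (29 + 1²)² = (29 + 1)² = 30² = 900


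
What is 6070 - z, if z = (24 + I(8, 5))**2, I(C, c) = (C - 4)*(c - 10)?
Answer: 6054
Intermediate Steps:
I(C, c) = (-10 + c)*(-4 + C) (I(C, c) = (-4 + C)*(-10 + c) = (-10 + c)*(-4 + C))
z = 16 (z = (24 + (40 - 10*8 - 4*5 + 8*5))**2 = (24 + (40 - 80 - 20 + 40))**2 = (24 - 20)**2 = 4**2 = 16)
6070 - z = 6070 - 1*16 = 6070 - 16 = 6054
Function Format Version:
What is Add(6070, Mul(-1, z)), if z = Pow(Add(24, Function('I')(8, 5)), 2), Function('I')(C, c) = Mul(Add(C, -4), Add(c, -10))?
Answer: 6054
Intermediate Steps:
Function('I')(C, c) = Mul(Add(-10, c), Add(-4, C)) (Function('I')(C, c) = Mul(Add(-4, C), Add(-10, c)) = Mul(Add(-10, c), Add(-4, C)))
z = 16 (z = Pow(Add(24, Add(40, Mul(-10, 8), Mul(-4, 5), Mul(8, 5))), 2) = Pow(Add(24, Add(40, -80, -20, 40)), 2) = Pow(Add(24, -20), 2) = Pow(4, 2) = 16)
Add(6070, Mul(-1, z)) = Add(6070, Mul(-1, 16)) = Add(6070, -16) = 6054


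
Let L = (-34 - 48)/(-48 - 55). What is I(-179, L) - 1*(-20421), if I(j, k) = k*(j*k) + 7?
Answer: 215517056/10609 ≈ 20315.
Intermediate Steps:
L = 82/103 (L = -82/(-103) = -82*(-1/103) = 82/103 ≈ 0.79612)
I(j, k) = 7 + j*k² (I(j, k) = j*k² + 7 = 7 + j*k²)
I(-179, L) - 1*(-20421) = (7 - 179*(82/103)²) - 1*(-20421) = (7 - 179*6724/10609) + 20421 = (7 - 1203596/10609) + 20421 = -1129333/10609 + 20421 = 215517056/10609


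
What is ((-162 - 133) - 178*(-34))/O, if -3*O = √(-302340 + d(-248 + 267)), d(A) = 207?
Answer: 5757*I*√302133/100711 ≈ 31.421*I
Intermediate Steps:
O = -I*√302133/3 (O = -√(-302340 + 207)/3 = -I*√302133/3 ≈ -183.22*I)
((-162 - 133) - 178*(-34))/O = ((-162 - 133) - 178*(-34))/((-I*√302133/3)) = (-295 + 6052)*(I*√302133/100711) = 5757*(I*√302133/100711) = 5757*I*√302133/100711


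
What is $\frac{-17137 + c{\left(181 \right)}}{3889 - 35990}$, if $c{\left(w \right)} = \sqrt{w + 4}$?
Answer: $\frac{17137}{32101} - \frac{\sqrt{185}}{32101} \approx 0.53342$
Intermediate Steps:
$c{\left(w \right)} = \sqrt{4 + w}$
$\frac{-17137 + c{\left(181 \right)}}{3889 - 35990} = \frac{-17137 + \sqrt{4 + 181}}{3889 - 35990} = \frac{-17137 + \sqrt{185}}{-32101} = \left(-17137 + \sqrt{185}\right) \left(- \frac{1}{32101}\right) = \frac{17137}{32101} - \frac{\sqrt{185}}{32101}$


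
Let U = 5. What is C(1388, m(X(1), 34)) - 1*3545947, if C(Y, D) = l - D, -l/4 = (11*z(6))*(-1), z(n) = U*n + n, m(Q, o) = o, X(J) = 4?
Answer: -3544397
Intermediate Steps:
z(n) = 6*n (z(n) = 5*n + n = 6*n)
l = 1584 (l = -4*11*(6*6)*(-1) = -4*11*36*(-1) = -1584*(-1) = -4*(-396) = 1584)
C(Y, D) = 1584 - D
C(1388, m(X(1), 34)) - 1*3545947 = (1584 - 1*34) - 1*3545947 = (1584 - 34) - 3545947 = 1550 - 3545947 = -3544397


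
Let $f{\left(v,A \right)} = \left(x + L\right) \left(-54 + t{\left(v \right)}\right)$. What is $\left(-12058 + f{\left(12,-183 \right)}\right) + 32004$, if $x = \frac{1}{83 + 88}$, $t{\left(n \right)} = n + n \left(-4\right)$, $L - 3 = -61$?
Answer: $\frac{478144}{19} \approx 25165.0$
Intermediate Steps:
$L = -58$ ($L = 3 - 61 = -58$)
$t{\left(n \right)} = - 3 n$ ($t{\left(n \right)} = n - 4 n = - 3 n$)
$x = \frac{1}{171} \approx 0.005848$
$f{\left(v,A \right)} = \frac{59502}{19} + \frac{9917 v}{57}$ ($f{\left(v,A \right)} = \left(\frac{1}{171} - 58\right) \left(-54 - 3 v\right) = - \frac{9917 \left(-54 - 3 v\right)}{171} = \frac{59502}{19} + \frac{9917 v}{57}$)
$\left(-12058 + f{\left(12,-183 \right)}\right) + 32004 = \left(-12058 + \left(\frac{59502}{19} + \frac{9917}{57} \cdot 12\right)\right) + 32004 = \left(-12058 + \left(\frac{59502}{19} + \frac{39668}{19}\right)\right) + 32004 = \left(-12058 + \frac{99170}{19}\right) + 32004 = - \frac{129932}{19} + 32004 = \frac{478144}{19}$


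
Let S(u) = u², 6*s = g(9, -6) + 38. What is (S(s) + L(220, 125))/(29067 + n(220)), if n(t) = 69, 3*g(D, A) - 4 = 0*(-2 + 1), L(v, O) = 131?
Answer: 3523/590004 ≈ 0.0059711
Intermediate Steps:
g(D, A) = 4/3 (g(D, A) = 4/3 + (0*(-2 + 1))/3 = 4/3 + (0*(-1))/3 = 4/3 + (⅓)*0 = 4/3 + 0 = 4/3)
s = 59/9 (s = (4/3 + 38)/6 = (⅙)*(118/3) = 59/9 ≈ 6.5556)
(S(s) + L(220, 125))/(29067 + n(220)) = ((59/9)² + 131)/(29067 + 69) = (3481/81 + 131)/29136 = (14092/81)*(1/29136) = 3523/590004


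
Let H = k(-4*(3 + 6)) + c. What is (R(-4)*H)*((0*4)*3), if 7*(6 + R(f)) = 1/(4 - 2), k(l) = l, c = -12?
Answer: 0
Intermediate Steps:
R(f) = -83/14 (R(f) = -6 + 1/(7*(4 - 2)) = -6 + (⅐)/2 = -6 + (⅐)*(½) = -6 + 1/14 = -83/14)
H = -48 (H = -4*(3 + 6) - 12 = -4*9 - 12 = -36 - 12 = -48)
(R(-4)*H)*((0*4)*3) = (-83/14*(-48))*((0*4)*3) = 1992*(0*3)/7 = (1992/7)*0 = 0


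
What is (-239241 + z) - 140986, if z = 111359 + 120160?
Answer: -148708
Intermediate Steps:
z = 231519
(-239241 + z) - 140986 = (-239241 + 231519) - 140986 = -7722 - 140986 = -148708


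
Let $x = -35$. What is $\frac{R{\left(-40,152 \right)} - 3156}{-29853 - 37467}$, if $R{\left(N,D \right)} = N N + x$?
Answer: $\frac{1591}{67320} \approx 0.023633$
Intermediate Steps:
$R{\left(N,D \right)} = -35 + N^{2}$ ($R{\left(N,D \right)} = N N - 35 = N^{2} - 35 = -35 + N^{2}$)
$\frac{R{\left(-40,152 \right)} - 3156}{-29853 - 37467} = \frac{\left(-35 + \left(-40\right)^{2}\right) - 3156}{-29853 - 37467} = \frac{\left(-35 + 1600\right) - 3156}{-67320} = \left(1565 - 3156\right) \left(- \frac{1}{67320}\right) = \left(-1591\right) \left(- \frac{1}{67320}\right) = \frac{1591}{67320}$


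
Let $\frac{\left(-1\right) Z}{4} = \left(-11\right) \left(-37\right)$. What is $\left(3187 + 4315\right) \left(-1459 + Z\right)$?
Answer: $-23158674$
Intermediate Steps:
$Z = -1628$ ($Z = - 4 \left(\left(-11\right) \left(-37\right)\right) = \left(-4\right) 407 = -1628$)
$\left(3187 + 4315\right) \left(-1459 + Z\right) = \left(3187 + 4315\right) \left(-1459 - 1628\right) = 7502 \left(-3087\right) = -23158674$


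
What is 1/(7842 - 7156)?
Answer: 1/686 ≈ 0.0014577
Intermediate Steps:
1/(7842 - 7156) = 1/686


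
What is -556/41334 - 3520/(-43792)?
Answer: 3785854/56565579 ≈ 0.066929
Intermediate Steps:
-556/41334 - 3520/(-43792) = -556*1/41334 - 3520*(-1/43792) = -278/20667 + 220/2737 = 3785854/56565579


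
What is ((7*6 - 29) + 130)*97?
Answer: 13871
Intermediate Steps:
((7*6 - 29) + 130)*97 = ((42 - 29) + 130)*97 = (13 + 130)*97 = 143*97 = 13871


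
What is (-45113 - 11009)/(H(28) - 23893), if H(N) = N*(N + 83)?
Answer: 56122/20785 ≈ 2.7001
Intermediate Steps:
H(N) = N*(83 + N)
(-45113 - 11009)/(H(28) - 23893) = (-45113 - 11009)/(28*(83 + 28) - 23893) = -56122/(28*111 - 23893) = -56122/(3108 - 23893) = -56122/(-20785) = -56122*(-1/20785) = 56122/20785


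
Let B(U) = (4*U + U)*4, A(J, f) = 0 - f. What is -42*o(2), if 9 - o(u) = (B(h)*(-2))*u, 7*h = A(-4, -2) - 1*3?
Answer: 102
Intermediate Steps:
A(J, f) = -f
h = -⅐ (h = (-1*(-2) - 1*3)/7 = (2 - 3)/7 = (⅐)*(-1) = -⅐ ≈ -0.14286)
B(U) = 20*U (B(U) = (5*U)*4 = 20*U)
o(u) = 9 - 40*u/7 (o(u) = 9 - (20*(-⅐))*(-2)*u = 9 - (-20/7*(-2))*u = 9 - 40*u/7)
-42*o(2) = -42*(9 - 40/7*2) = -42*(9 - 80/7) = -42*(-17/7) = 102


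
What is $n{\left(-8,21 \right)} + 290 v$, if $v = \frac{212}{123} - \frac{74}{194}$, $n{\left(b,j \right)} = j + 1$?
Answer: $\frac{4906252}{11931} \approx 411.22$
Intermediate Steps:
$n{\left(b,j \right)} = 1 + j$
$v = \frac{16013}{11931}$ ($v = 212 \cdot \frac{1}{123} - \frac{37}{97} = \frac{212}{123} - \frac{37}{97} = \frac{16013}{11931} \approx 1.3421$)
$n{\left(-8,21 \right)} + 290 v = \left(1 + 21\right) + 290 \cdot \frac{16013}{11931} = 22 + \frac{4643770}{11931} = \frac{4906252}{11931}$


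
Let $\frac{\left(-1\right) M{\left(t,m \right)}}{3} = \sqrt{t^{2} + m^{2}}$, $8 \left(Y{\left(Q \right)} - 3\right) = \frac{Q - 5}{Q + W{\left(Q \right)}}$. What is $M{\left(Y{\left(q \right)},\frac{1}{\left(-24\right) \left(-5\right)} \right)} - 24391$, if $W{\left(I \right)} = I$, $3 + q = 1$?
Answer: $-24391 - \frac{\sqrt{2387041}}{160} \approx -24401.0$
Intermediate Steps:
$q = -2$ ($q = -3 + 1 = -2$)
$Y{\left(Q \right)} = 3 + \frac{-5 + Q}{16 Q}$ ($Y{\left(Q \right)} = 3 + \frac{\left(Q - 5\right) \frac{1}{Q + Q}}{8} = 3 + \frac{\left(-5 + Q\right) \frac{1}{2 Q}}{8} = 3 + \frac{\frac{1}{2} \frac{1}{Q} \left(-5 + Q\right)}{8} = 3 + \frac{-5 + Q}{16 Q}$)
$M{\left(t,m \right)} = - 3 \sqrt{m^{2} + t^{2}}$ ($M{\left(t,m \right)} = - 3 \sqrt{t^{2} + m^{2}} = - 3 \sqrt{m^{2} + t^{2}}$)
$M{\left(Y{\left(q \right)},\frac{1}{\left(-24\right) \left(-5\right)} \right)} - 24391 = - 3 \sqrt{\left(\frac{1}{\left(-24\right) \left(-5\right)}\right)^{2} + \left(\frac{-5 + 49 \left(-2\right)}{16 \left(-2\right)}\right)^{2}} - 24391 = - 3 \sqrt{\left(\frac{1}{120}\right)^{2} + \left(\frac{1}{16} \left(- \frac{1}{2}\right) \left(-5 - 98\right)\right)^{2}} - 24391 = - 3 \sqrt{\left(\frac{1}{120}\right)^{2} + \left(\frac{1}{16} \left(- \frac{1}{2}\right) \left(-103\right)\right)^{2}} - 24391 = - 3 \sqrt{\frac{1}{14400} + \left(\frac{103}{32}\right)^{2}} - 24391 = - 3 \sqrt{\frac{1}{14400} + \frac{10609}{1024}} - 24391 = - 3 \sqrt{\frac{2387041}{230400}} - 24391 = - 3 \frac{\sqrt{2387041}}{480} - 24391 = - \frac{\sqrt{2387041}}{160} - 24391 = -24391 - \frac{\sqrt{2387041}}{160}$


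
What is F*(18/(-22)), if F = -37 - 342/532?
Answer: 4743/154 ≈ 30.799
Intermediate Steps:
F = -527/14 (F = -37 - 342/532 = -37 - 1*9/14 = -37 - 9/14 = -527/14 ≈ -37.643)
F*(18/(-22)) = -4743/(7*(-22)) = -4743*(-1)/(7*22) = -527/14*(-9/11) = 4743/154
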